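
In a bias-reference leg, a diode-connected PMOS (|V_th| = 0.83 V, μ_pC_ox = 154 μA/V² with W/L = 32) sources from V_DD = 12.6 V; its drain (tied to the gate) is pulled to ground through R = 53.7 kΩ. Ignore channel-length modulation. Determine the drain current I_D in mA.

With gate tied to drain, V_SG = V_SD ≥ V_SG − |V_th|, so the device is in saturation.
k_p = μ_pC_ox · (W/L) = 4.928 mA/V².
KCL at the drain: ½ k_p (V_SG − |V_th|)² = (V_DD − V_SG)/R.
Let x = V_SG − 0.83. Then 132 x² + x − 11.77 = 0, giving x = 0.294 V (positive root), so V_SG = 1.12 V.
I_D = (V_DD − V_SG)/R = (12.6 − 1.12) / 53.7 = 0.214 mA.

I_D = 0.214 mA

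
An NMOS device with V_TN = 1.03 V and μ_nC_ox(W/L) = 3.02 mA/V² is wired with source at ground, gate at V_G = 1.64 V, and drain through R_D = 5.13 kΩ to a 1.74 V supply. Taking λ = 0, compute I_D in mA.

I_D = 0.301 mA

V_GS = V_G = 1.64 V, so V_ov = 1.64 − 1.03 = 0.61 V.
Assume saturation: I_D = ½ k_n V_ov² = 0.5 × 3.02 × 0.61² = 0.562 mA, giving V_DS = V_DD − I_D R_D = 1.74 − 0.562 × 5.13 = -1.14 V.
But -1.14 V < V_ov = 0.61 V, so the device is actually in triode.
In triode I_D = k_n[V_ov V_DS − ½ V_DS²] and I_D = (V_DD − V_DS)/R_D. Equating: 7.75 V_DS² − 10.45 V_DS + 1.74 = 0, giving V_DS = 0.195 V (the root below V_ov).
I_D = (1.74 − 0.195) / 5.13 = 0.301 mA.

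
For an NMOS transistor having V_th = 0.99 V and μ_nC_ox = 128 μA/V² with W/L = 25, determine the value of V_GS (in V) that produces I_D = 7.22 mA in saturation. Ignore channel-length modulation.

k_n = μ_nC_ox · (W/L) = 3.2 mA/V².
In saturation I_D = ½ k_n (V_GS − V_th)², so V_GS − V_th = √(2 I_D / k_n) = √(2 × 7.22 / 3.2) = 2.12 V.
V_GS = 0.99 + 2.12 = 3.11 V.

V_GS = 3.11 V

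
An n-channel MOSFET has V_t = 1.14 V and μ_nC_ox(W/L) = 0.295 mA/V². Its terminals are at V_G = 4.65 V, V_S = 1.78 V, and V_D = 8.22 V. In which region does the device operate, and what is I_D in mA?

Saturation; I_D = 0.441 mA

V_GS = V_G − V_S = 4.65 − 1.78 = 2.87 V; V_DS = V_D − V_S = 8.22 − 1.78 = 6.44 V.
V_ov = V_GS − V_t = 2.87 − 1.14 = 1.73 V.
Since V_DS = 6.44 V ≥ V_ov = 1.73 V, the device is in saturation.
I_D = ½ k_n V_ov² = 0.5 × 0.295 × 1.73² = 0.441 mA.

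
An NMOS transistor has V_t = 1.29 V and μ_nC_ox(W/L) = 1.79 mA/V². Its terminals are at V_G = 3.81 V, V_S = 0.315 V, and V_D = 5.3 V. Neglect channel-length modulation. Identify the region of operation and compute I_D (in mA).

Saturation; I_D = 4.35 mA

V_GS = V_G − V_S = 3.81 − 0.315 = 3.5 V; V_DS = V_D − V_S = 5.3 − 0.315 = 4.98 V.
V_ov = V_GS − V_t = 3.5 − 1.29 = 2.21 V.
Since V_DS = 4.98 V ≥ V_ov = 2.21 V, the device is in saturation.
I_D = ½ k_n V_ov² = 0.5 × 1.79 × 2.21² = 4.35 mA.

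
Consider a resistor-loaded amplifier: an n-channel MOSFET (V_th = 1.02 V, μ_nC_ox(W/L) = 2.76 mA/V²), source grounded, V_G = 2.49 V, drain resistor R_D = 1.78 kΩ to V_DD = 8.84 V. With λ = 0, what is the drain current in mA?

I_D = 2.98 mA

V_GS = V_G = 2.49 V, so V_ov = 2.49 − 1.02 = 1.47 V.
Assume saturation: I_D = ½ k_n V_ov² = 0.5 × 2.76 × 1.47² = 2.98 mA, giving V_DS = V_DD − I_D R_D = 8.84 − 2.98 × 1.78 = 3.53 V.
V_DS = 3.53 V ≥ V_ov = 1.47 V, confirming saturation.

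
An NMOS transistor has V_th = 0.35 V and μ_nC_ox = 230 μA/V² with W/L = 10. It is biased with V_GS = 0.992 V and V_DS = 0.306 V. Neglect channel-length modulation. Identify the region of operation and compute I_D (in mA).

Triode; I_D = 0.344 mA

k_n = μ_nC_ox · (W/L) = 2.3 mA/V².
V_ov = V_GS − V_th = 0.992 − 0.35 = 0.642 V.
Since V_DS = 0.306 V < V_ov = 0.642 V, the device is in the triode region.
I_D = k_n [V_ov · V_DS − ½ V_DS²] = 2.3 × [0.642 × 0.306 − 0.5 × 0.306²] = 0.344 mA.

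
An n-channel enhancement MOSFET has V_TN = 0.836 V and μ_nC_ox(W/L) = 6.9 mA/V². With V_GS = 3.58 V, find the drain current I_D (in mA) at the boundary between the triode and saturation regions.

At the boundary V_DS = V_ov = V_GS − V_TN = 3.58 − 0.836 = 2.74 V.
I_D = ½ k_n V_ov² = 0.5 × 6.9 × 2.74² = 26 mA.

I_D = 26.0 mA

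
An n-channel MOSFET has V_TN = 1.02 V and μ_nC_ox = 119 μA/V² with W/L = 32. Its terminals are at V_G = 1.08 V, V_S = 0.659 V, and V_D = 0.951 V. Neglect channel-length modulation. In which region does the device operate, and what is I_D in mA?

V_GS = V_G − V_S = 1.08 − 0.659 = 0.421 V; V_DS = V_D − V_S = 0.951 − 0.659 = 0.292 V.
V_GS = 0.421 V < V_TN = 1.02 V, so the transistor is in cutoff.

Cutoff; I_D = 0 mA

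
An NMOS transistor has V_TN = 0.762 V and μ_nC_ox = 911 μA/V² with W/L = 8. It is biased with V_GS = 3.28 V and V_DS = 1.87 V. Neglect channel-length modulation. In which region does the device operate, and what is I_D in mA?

k_n = μ_nC_ox · (W/L) = 7.288 mA/V².
V_ov = V_GS − V_TN = 3.28 − 0.762 = 2.52 V.
Since V_DS = 1.87 V < V_ov = 2.52 V, the device is in the triode region.
I_D = k_n [V_ov · V_DS − ½ V_DS²] = 7.288 × [2.52 × 1.87 − 0.5 × 1.87²] = 21.6 mA.

Triode; I_D = 21.6 mA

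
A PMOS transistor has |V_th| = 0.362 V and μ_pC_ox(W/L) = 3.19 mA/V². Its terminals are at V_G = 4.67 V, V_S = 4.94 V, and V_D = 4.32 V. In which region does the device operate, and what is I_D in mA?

Cutoff; I_D = 0 mA

V_SG = V_S − V_G = 4.94 − 4.67 = 0.27 V; V_SD = V_S − V_D = 4.94 − 4.32 = 0.62 V.
V_SG = 0.27 V < |V_th| = 0.362 V, so the transistor is in cutoff.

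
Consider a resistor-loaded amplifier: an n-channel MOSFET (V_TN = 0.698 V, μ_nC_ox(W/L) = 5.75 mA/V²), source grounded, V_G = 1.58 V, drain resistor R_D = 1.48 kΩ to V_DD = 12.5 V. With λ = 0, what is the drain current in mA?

I_D = 2.24 mA

V_GS = V_G = 1.58 V, so V_ov = 1.58 − 0.698 = 0.882 V.
Assume saturation: I_D = ½ k_n V_ov² = 0.5 × 5.75 × 0.882² = 2.24 mA, giving V_DS = V_DD − I_D R_D = 12.5 − 2.24 × 1.48 = 9.19 V.
V_DS = 9.19 V ≥ V_ov = 0.882 V, confirming saturation.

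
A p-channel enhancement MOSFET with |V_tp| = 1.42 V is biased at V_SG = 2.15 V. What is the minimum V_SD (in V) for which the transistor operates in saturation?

V_SD,sat = 0.730 V

The boundary between triode and saturation is V_SD = V_SG − |V_tp| = V_ov.
V_ov = 2.15 − 1.42 = 0.73 V.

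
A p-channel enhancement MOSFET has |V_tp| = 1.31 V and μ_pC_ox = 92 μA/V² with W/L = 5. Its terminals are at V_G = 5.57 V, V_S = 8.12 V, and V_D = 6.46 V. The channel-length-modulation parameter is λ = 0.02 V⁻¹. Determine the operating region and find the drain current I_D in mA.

V_SG = V_S − V_G = 8.12 − 5.57 = 2.55 V; V_SD = V_S − V_D = 8.12 − 6.46 = 1.66 V.
k_p = μ_pC_ox · (W/L) = 0.46 mA/V².
V_ov = V_SG − |V_tp| = 2.55 − 1.31 = 1.24 V.
Since V_SD = 1.66 V ≥ V_ov = 1.24 V, the device is in saturation.
I_D = ½ k_p V_ov² (1 + λ V_SD) = 0.5 × 0.46 × 1.24² × (1 + 0.02 × 1.66) = 0.365 mA.

Saturation; I_D = 0.365 mA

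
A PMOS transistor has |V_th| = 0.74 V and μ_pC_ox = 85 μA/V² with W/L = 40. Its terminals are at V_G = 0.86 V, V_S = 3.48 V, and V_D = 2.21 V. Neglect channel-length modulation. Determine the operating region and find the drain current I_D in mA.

Triode; I_D = 5.38 mA

V_SG = V_S − V_G = 3.48 − 0.86 = 2.62 V; V_SD = V_S − V_D = 3.48 − 2.21 = 1.27 V.
k_p = μ_pC_ox · (W/L) = 3.4 mA/V².
V_ov = V_SG − |V_th| = 2.62 − 0.74 = 1.88 V.
Since V_SD = 1.27 V < V_ov = 1.88 V, the device is in the triode region.
I_D = k_p [V_ov · V_SD − ½ V_SD²] = 3.4 × [1.88 × 1.27 − 0.5 × 1.27²] = 5.38 mA.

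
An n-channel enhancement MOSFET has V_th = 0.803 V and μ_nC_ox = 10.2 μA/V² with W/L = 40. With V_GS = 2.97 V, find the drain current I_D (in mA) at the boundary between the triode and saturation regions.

At the boundary V_DS = V_ov = V_GS − V_th = 2.97 − 0.803 = 2.17 V.
k_n = μ_nC_ox · (W/L) = 0.408 mA/V².
I_D = ½ k_n V_ov² = 0.5 × 0.408 × 2.17² = 0.958 mA.

I_D = 0.958 mA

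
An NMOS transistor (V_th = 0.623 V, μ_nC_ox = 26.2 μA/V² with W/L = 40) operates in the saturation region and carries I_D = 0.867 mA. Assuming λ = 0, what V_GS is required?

k_n = μ_nC_ox · (W/L) = 1.048 mA/V².
In saturation I_D = ½ k_n (V_GS − V_th)², so V_GS − V_th = √(2 I_D / k_n) = √(2 × 0.867 / 1.048) = 1.29 V.
V_GS = 0.623 + 1.29 = 1.91 V.

V_GS = 1.91 V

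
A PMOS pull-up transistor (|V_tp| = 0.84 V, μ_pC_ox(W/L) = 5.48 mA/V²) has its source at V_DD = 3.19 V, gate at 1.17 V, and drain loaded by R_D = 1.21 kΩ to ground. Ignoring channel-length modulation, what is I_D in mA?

I_D = 2.28 mA

V_SG = V_DD − V_G = 3.19 − 1.17 = 2.02 V, so V_ov = 2.02 − 0.84 = 1.18 V.
Assume saturation: I_D = ½ k_p V_ov² = 0.5 × 5.48 × 1.18² = 3.82 mA, giving V_SD = V_DD − I_D R_D = 3.19 − 3.82 × 1.21 = -1.43 V.
But -1.43 V < V_ov = 1.18 V, so the device is actually in triode.
In triode I_D = k_p[V_ov V_SD − ½ V_SD²] and I_D = (V_DD − V_SD)/R_D. Equating: 3.32 V_SD² − 8.824 V_SD + 3.19 = 0, giving V_SD = 0.431 V (the root below V_ov).
I_D = (3.19 − 0.431) / 1.21 = 2.28 mA.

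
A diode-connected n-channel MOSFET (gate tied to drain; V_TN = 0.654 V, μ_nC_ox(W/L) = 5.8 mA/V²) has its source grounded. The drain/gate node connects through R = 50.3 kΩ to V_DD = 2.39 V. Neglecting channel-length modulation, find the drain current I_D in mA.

I_D = 0.0324 mA

With gate tied to drain, V_GS = V_DS ≥ V_GS − V_TN, so the device is in saturation.
KCL at the drain: ½ k_n (V_GS − V_TN)² = (V_DD − V_GS)/R.
Let x = V_GS − 0.654. Then 146 x² + x − 1.736 = 0, giving x = 0.106 V (positive root), so V_GS = 0.76 V.
I_D = (V_DD − V_GS)/R = (2.39 − 0.76) / 50.3 = 0.0324 mA.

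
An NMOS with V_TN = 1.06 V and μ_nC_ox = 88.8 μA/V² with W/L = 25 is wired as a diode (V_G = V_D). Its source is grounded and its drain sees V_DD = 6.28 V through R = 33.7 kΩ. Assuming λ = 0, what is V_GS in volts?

With gate tied to drain, V_GS = V_DS ≥ V_GS − V_TN, so the device is in saturation.
k_n = μ_nC_ox · (W/L) = 2.22 mA/V².
KCL at the drain: ½ k_n (V_GS − V_TN)² = (V_DD − V_GS)/R.
Let x = V_GS − 1.06. Then 37.4 x² + x − 5.22 = 0, giving x = 0.36 V (positive root), so V_GS = 1.42 V.
I_D = (V_DD − V_GS)/R = (6.28 − 1.42) / 33.7 = 0.144 mA.

V_GS = 1.42 V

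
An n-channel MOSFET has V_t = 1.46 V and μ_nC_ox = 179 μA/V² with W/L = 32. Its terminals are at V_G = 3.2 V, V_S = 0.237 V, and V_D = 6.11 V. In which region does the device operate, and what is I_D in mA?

V_GS = V_G − V_S = 3.2 − 0.237 = 2.96 V; V_DS = V_D − V_S = 6.11 − 0.237 = 5.87 V.
k_n = μ_nC_ox · (W/L) = 5.728 mA/V².
V_ov = V_GS − V_t = 2.96 − 1.46 = 1.5 V.
Since V_DS = 5.87 V ≥ V_ov = 1.5 V, the device is in saturation.
I_D = ½ k_n V_ov² = 0.5 × 5.728 × 1.5² = 6.47 mA.

Saturation; I_D = 6.47 mA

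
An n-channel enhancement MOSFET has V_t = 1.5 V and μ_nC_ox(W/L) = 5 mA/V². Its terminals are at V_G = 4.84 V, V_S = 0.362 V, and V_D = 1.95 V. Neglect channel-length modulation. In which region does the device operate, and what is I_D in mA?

V_GS = V_G − V_S = 4.84 − 0.362 = 4.48 V; V_DS = V_D − V_S = 1.95 − 0.362 = 1.59 V.
V_ov = V_GS − V_t = 4.48 − 1.5 = 2.98 V.
Since V_DS = 1.59 V < V_ov = 2.98 V, the device is in the triode region.
I_D = k_n [V_ov · V_DS − ½ V_DS²] = 5 × [2.98 × 1.59 − 0.5 × 1.59²] = 17.3 mA.

Triode; I_D = 17.3 mA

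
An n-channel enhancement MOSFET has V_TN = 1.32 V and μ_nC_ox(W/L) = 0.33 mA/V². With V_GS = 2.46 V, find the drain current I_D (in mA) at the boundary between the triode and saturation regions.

I_D = 0.214 mA

At the boundary V_DS = V_ov = V_GS − V_TN = 2.46 − 1.32 = 1.14 V.
I_D = ½ k_n V_ov² = 0.5 × 0.33 × 1.14² = 0.214 mA.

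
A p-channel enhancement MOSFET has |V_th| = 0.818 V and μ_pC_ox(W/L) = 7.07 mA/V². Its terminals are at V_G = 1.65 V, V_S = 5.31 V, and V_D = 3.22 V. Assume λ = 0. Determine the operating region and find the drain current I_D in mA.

Triode; I_D = 26.6 mA

V_SG = V_S − V_G = 5.31 − 1.65 = 3.66 V; V_SD = V_S − V_D = 5.31 − 3.22 = 2.09 V.
V_ov = V_SG − |V_th| = 3.66 − 0.818 = 2.84 V.
Since V_SD = 2.09 V < V_ov = 2.84 V, the device is in the triode region.
I_D = k_p [V_ov · V_SD − ½ V_SD²] = 7.07 × [2.84 × 2.09 − 0.5 × 2.09²] = 26.6 mA.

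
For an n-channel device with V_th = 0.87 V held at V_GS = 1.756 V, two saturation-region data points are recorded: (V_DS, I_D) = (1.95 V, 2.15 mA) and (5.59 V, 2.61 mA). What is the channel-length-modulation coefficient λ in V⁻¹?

With V_GS fixed, I_D ∝ (1 + λ V_DS) in saturation, so I_D2/I_D1 = (1 + λ V_DS2)/(1 + λ V_DS1).
2.61/2.15 = 1.214 = (1 + 5.59 λ)/(1 + 1.95 λ).
Solving: λ (I_D1 V_DS2 − I_D2 V_DS1) = I_D2 − I_D1, so λ = (2.61 − 2.15) / (2.15 × 5.59 − 2.61 × 1.95) = 0.46 / 6.93 = 0.0664 V⁻¹.

λ = 0.0664 V⁻¹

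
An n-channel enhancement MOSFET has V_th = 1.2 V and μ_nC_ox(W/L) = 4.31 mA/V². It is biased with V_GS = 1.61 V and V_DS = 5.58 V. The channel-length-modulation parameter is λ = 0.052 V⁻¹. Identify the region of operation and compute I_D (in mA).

V_ov = V_GS − V_th = 1.61 − 1.2 = 0.41 V.
Since V_DS = 5.58 V ≥ V_ov = 0.41 V, the device is in saturation.
I_D = ½ k_n V_ov² (1 + λ V_DS) = 0.5 × 4.31 × 0.41² × (1 + 0.052 × 5.58) = 0.467 mA.

Saturation; I_D = 0.467 mA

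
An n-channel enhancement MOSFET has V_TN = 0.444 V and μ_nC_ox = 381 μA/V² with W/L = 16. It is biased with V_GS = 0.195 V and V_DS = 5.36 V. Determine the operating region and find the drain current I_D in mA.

V_GS = 0.195 V < V_TN = 0.444 V, so the transistor is in cutoff.

Cutoff; I_D = 0 mA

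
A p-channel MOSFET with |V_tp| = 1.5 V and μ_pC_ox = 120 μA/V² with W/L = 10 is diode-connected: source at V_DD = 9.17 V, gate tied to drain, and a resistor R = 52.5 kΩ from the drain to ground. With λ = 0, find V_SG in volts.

With gate tied to drain, V_SG = V_SD ≥ V_SG − |V_tp|, so the device is in saturation.
k_p = μ_pC_ox · (W/L) = 1.2 mA/V².
KCL at the drain: ½ k_p (V_SG − |V_tp|)² = (V_DD − V_SG)/R.
Let x = V_SG − 1.5. Then 31.5 x² + x − 7.67 = 0, giving x = 0.478 V (positive root), so V_SG = 1.98 V.
I_D = (V_DD − V_SG)/R = (9.17 − 1.98) / 52.5 = 0.137 mA.

V_SG = 1.98 V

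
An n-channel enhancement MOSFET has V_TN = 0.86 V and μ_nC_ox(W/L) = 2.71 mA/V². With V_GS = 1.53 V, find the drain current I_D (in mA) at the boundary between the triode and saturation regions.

I_D = 0.608 mA

At the boundary V_DS = V_ov = V_GS − V_TN = 1.53 − 0.86 = 0.67 V.
I_D = ½ k_n V_ov² = 0.5 × 2.71 × 0.67² = 0.608 mA.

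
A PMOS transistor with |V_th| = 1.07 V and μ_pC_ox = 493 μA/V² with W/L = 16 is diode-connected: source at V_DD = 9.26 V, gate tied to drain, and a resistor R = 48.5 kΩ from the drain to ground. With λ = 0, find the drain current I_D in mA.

I_D = 0.165 mA

With gate tied to drain, V_SG = V_SD ≥ V_SG − |V_th|, so the device is in saturation.
k_p = μ_pC_ox · (W/L) = 7.888 mA/V².
KCL at the drain: ½ k_p (V_SG − |V_th|)² = (V_DD − V_SG)/R.
Let x = V_SG − 1.07. Then 191 x² + x − 8.19 = 0, giving x = 0.204 V (positive root), so V_SG = 1.27 V.
I_D = (V_DD − V_SG)/R = (9.26 − 1.27) / 48.5 = 0.165 mA.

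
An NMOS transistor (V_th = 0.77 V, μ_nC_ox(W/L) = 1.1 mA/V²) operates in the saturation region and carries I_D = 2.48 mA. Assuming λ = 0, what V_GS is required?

V_GS = 2.89 V

In saturation I_D = ½ k_n (V_GS − V_th)², so V_GS − V_th = √(2 I_D / k_n) = √(2 × 2.48 / 1.1) = 2.12 V.
V_GS = 0.77 + 2.12 = 2.89 V.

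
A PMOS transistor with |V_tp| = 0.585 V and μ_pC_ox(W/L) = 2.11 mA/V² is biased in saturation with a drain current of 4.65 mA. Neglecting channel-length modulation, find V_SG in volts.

In saturation I_D = ½ k_p (V_SG − |V_tp|)², so V_SG − |V_tp| = √(2 I_D / k_p) = √(2 × 4.65 / 2.11) = 2.1 V.
V_SG = 0.585 + 2.1 = 2.68 V.

V_SG = 2.68 V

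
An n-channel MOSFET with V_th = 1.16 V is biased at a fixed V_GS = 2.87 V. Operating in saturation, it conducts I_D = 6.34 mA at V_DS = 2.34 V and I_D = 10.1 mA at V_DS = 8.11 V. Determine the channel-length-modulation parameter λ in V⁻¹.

With V_GS fixed, I_D ∝ (1 + λ V_DS) in saturation, so I_D2/I_D1 = (1 + λ V_DS2)/(1 + λ V_DS1).
10.1/6.34 = 1.593 = (1 + 8.11 λ)/(1 + 2.34 λ).
Solving: λ (I_D1 V_DS2 − I_D2 V_DS1) = I_D2 − I_D1, so λ = (10.1 − 6.34) / (6.34 × 8.11 − 10.1 × 2.34) = 3.76 / 27.8 = 0.135 V⁻¹.

λ = 0.135 V⁻¹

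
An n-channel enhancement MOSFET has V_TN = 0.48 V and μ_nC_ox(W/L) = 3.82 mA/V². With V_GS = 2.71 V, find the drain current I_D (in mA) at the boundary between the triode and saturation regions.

I_D = 9.50 mA

At the boundary V_DS = V_ov = V_GS − V_TN = 2.71 − 0.48 = 2.23 V.
I_D = ½ k_n V_ov² = 0.5 × 3.82 × 2.23² = 9.5 mA.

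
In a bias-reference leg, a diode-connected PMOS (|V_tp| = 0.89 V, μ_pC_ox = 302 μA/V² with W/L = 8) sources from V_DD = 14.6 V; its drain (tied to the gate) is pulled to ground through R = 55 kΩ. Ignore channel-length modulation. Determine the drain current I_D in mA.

I_D = 0.241 mA

With gate tied to drain, V_SG = V_SD ≥ V_SG − |V_tp|, so the device is in saturation.
k_p = μ_pC_ox · (W/L) = 2.416 mA/V².
KCL at the drain: ½ k_p (V_SG − |V_tp|)² = (V_DD − V_SG)/R.
Let x = V_SG − 0.89. Then 66.4 x² + x − 13.71 = 0, giving x = 0.447 V (positive root), so V_SG = 1.34 V.
I_D = (V_DD − V_SG)/R = (14.6 − 1.34) / 55 = 0.241 mA.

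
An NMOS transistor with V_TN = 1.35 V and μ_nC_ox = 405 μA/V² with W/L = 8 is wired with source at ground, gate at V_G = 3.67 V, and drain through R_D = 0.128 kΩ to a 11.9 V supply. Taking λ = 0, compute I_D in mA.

V_GS = V_G = 3.67 V, so V_ov = 3.67 − 1.35 = 2.32 V.
k_n = μ_nC_ox · (W/L) = 3.24 mA/V².
Assume saturation: I_D = ½ k_n V_ov² = 0.5 × 3.24 × 2.32² = 8.72 mA, giving V_DS = V_DD − I_D R_D = 11.9 − 8.72 × 0.128 = 10.8 V.
V_DS = 10.8 V ≥ V_ov = 2.32 V, confirming saturation.

I_D = 8.72 mA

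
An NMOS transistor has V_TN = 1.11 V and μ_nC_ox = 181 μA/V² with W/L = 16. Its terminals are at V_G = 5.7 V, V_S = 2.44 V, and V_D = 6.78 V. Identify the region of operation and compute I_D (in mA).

Saturation; I_D = 6.69 mA

V_GS = V_G − V_S = 5.7 − 2.44 = 3.26 V; V_DS = V_D − V_S = 6.78 − 2.44 = 4.34 V.
k_n = μ_nC_ox · (W/L) = 2.896 mA/V².
V_ov = V_GS − V_TN = 3.26 − 1.11 = 2.15 V.
Since V_DS = 4.34 V ≥ V_ov = 2.15 V, the device is in saturation.
I_D = ½ k_n V_ov² = 0.5 × 2.896 × 2.15² = 6.69 mA.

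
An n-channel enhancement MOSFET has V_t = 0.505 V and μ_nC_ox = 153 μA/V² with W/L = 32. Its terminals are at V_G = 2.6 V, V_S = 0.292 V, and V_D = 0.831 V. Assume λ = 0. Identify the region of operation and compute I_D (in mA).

V_GS = V_G − V_S = 2.6 − 0.292 = 2.31 V; V_DS = V_D − V_S = 0.831 − 0.292 = 0.539 V.
k_n = μ_nC_ox · (W/L) = 4.896 mA/V².
V_ov = V_GS − V_t = 2.31 − 0.505 = 1.8 V.
Since V_DS = 0.539 V < V_ov = 1.8 V, the device is in the triode region.
I_D = k_n [V_ov · V_DS − ½ V_DS²] = 4.896 × [1.8 × 0.539 − 0.5 × 0.539²] = 4.05 mA.

Triode; I_D = 4.05 mA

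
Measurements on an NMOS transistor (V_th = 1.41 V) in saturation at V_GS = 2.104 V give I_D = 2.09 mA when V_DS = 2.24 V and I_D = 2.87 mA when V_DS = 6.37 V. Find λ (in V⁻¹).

With V_GS fixed, I_D ∝ (1 + λ V_DS) in saturation, so I_D2/I_D1 = (1 + λ V_DS2)/(1 + λ V_DS1).
2.87/2.09 = 1.373 = (1 + 6.37 λ)/(1 + 2.24 λ).
Solving: λ (I_D1 V_DS2 − I_D2 V_DS1) = I_D2 − I_D1, so λ = (2.87 − 2.09) / (2.09 × 6.37 − 2.87 × 2.24) = 0.78 / 6.88 = 0.113 V⁻¹.

λ = 0.113 V⁻¹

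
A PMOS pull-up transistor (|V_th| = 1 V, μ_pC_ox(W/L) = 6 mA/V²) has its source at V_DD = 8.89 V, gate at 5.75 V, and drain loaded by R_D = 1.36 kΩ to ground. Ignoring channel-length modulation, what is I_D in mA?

I_D = 6.13 mA

V_SG = V_DD − V_G = 8.89 − 5.75 = 3.14 V, so V_ov = 3.14 − 1 = 2.14 V.
Assume saturation: I_D = ½ k_p V_ov² = 0.5 × 6 × 2.14² = 13.7 mA, giving V_SD = V_DD − I_D R_D = 8.89 − 13.7 × 1.36 = -9.79 V.
But -9.79 V < V_ov = 2.14 V, so the device is actually in triode.
In triode I_D = k_p[V_ov V_SD − ½ V_SD²] and I_D = (V_DD − V_SD)/R_D. Equating: 4.08 V_SD² − 18.46 V_SD + 8.89 = 0, giving V_SD = 0.548 V (the root below V_ov).
I_D = (8.89 − 0.548) / 1.36 = 6.13 mA.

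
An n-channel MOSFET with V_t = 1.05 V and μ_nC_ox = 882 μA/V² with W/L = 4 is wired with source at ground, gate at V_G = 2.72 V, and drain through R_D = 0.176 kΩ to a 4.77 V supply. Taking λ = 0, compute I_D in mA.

I_D = 4.92 mA

V_GS = V_G = 2.72 V, so V_ov = 2.72 − 1.05 = 1.67 V.
k_n = μ_nC_ox · (W/L) = 3.528 mA/V².
Assume saturation: I_D = ½ k_n V_ov² = 0.5 × 3.528 × 1.67² = 4.92 mA, giving V_DS = V_DD − I_D R_D = 4.77 − 4.92 × 0.176 = 3.9 V.
V_DS = 3.9 V ≥ V_ov = 1.67 V, confirming saturation.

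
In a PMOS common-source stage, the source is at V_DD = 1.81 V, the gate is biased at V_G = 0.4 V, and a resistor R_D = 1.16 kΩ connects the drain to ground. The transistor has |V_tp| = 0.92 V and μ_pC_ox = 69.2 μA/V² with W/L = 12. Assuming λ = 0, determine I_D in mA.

V_SG = V_DD − V_G = 1.81 − 0.4 = 1.41 V, so V_ov = 1.41 − 0.92 = 0.49 V.
k_p = μ_pC_ox · (W/L) = 0.8304 mA/V².
Assume saturation: I_D = ½ k_p V_ov² = 0.5 × 0.8304 × 0.49² = 0.0997 mA, giving V_SD = V_DD − I_D R_D = 1.81 − 0.0997 × 1.16 = 1.69 V.
V_SD = 1.69 V ≥ V_ov = 0.49 V, confirming saturation.

I_D = 0.0997 mA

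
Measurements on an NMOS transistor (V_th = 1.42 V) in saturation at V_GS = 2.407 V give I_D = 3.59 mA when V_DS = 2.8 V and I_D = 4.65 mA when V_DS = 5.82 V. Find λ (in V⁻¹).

With V_GS fixed, I_D ∝ (1 + λ V_DS) in saturation, so I_D2/I_D1 = (1 + λ V_DS2)/(1 + λ V_DS1).
4.65/3.59 = 1.295 = (1 + 5.82 λ)/(1 + 2.8 λ).
Solving: λ (I_D1 V_DS2 − I_D2 V_DS1) = I_D2 − I_D1, so λ = (4.65 − 3.59) / (3.59 × 5.82 − 4.65 × 2.8) = 1.06 / 7.87 = 0.135 V⁻¹.

λ = 0.135 V⁻¹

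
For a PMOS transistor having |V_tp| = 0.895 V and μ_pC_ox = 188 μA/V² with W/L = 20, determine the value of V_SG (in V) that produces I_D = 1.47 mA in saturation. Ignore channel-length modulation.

k_p = μ_pC_ox · (W/L) = 3.76 mA/V².
In saturation I_D = ½ k_p (V_SG − |V_tp|)², so V_SG − |V_tp| = √(2 I_D / k_p) = √(2 × 1.47 / 3.76) = 0.884 V.
V_SG = 0.895 + 0.884 = 1.78 V.

V_SG = 1.78 V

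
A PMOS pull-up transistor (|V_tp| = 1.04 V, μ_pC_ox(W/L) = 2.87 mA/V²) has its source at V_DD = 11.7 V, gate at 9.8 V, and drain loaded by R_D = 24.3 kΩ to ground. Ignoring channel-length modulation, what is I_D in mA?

V_SG = V_DD − V_G = 11.7 − 9.8 = 1.9 V, so V_ov = 1.9 − 1.04 = 0.86 V.
Assume saturation: I_D = ½ k_p V_ov² = 0.5 × 2.87 × 0.86² = 1.06 mA, giving V_SD = V_DD − I_D R_D = 11.7 − 1.06 × 24.3 = -14.1 V.
But -14.1 V < V_ov = 0.86 V, so the device is actually in triode.
In triode I_D = k_p[V_ov V_SD − ½ V_SD²] and I_D = (V_DD − V_SD)/R_D. Equating: 34.9 V_SD² − 60.98 V_SD + 11.7 = 0, giving V_SD = 0.219 V (the root below V_ov).
I_D = (11.7 − 0.219) / 24.3 = 0.472 mA.

I_D = 0.472 mA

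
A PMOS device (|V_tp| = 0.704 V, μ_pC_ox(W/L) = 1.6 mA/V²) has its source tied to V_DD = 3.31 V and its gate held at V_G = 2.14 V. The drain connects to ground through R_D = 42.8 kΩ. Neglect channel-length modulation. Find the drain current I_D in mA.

I_D = 0.0747 mA

V_SG = V_DD − V_G = 3.31 − 2.14 = 1.17 V, so V_ov = 1.17 − 0.704 = 0.466 V.
Assume saturation: I_D = ½ k_p V_ov² = 0.5 × 1.6 × 0.466² = 0.174 mA, giving V_SD = V_DD − I_D R_D = 3.31 − 0.174 × 42.8 = -4.13 V.
But -4.13 V < V_ov = 0.466 V, so the device is actually in triode.
In triode I_D = k_p[V_ov V_SD − ½ V_SD²] and I_D = (V_DD − V_SD)/R_D. Equating: 34.2 V_SD² − 32.91 V_SD + 3.31 = 0, giving V_SD = 0.114 V (the root below V_ov).
I_D = (3.31 − 0.114) / 42.8 = 0.0747 mA.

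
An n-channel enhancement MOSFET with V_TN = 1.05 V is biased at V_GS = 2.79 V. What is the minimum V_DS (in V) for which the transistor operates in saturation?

V_DS,sat = 1.74 V

The boundary between triode and saturation is V_DS = V_GS − V_TN = V_ov.
V_ov = 2.79 − 1.05 = 1.74 V.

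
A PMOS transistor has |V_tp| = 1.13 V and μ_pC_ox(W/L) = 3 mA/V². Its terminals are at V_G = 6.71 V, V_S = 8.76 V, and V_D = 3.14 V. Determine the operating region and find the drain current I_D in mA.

Saturation; I_D = 1.27 mA

V_SG = V_S − V_G = 8.76 − 6.71 = 2.05 V; V_SD = V_S − V_D = 8.76 − 3.14 = 5.62 V.
V_ov = V_SG − |V_tp| = 2.05 − 1.13 = 0.92 V.
Since V_SD = 5.62 V ≥ V_ov = 0.92 V, the device is in saturation.
I_D = ½ k_p V_ov² = 0.5 × 3 × 0.92² = 1.27 mA.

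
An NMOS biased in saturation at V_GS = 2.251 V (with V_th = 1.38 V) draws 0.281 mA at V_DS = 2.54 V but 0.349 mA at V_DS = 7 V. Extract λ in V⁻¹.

λ = 0.0629 V⁻¹

With V_GS fixed, I_D ∝ (1 + λ V_DS) in saturation, so I_D2/I_D1 = (1 + λ V_DS2)/(1 + λ V_DS1).
0.349/0.281 = 1.242 = (1 + 7 λ)/(1 + 2.54 λ).
Solving: λ (I_D1 V_DS2 − I_D2 V_DS1) = I_D2 − I_D1, so λ = (0.349 − 0.281) / (0.281 × 7 − 0.349 × 2.54) = 0.068 / 1.08 = 0.0629 V⁻¹.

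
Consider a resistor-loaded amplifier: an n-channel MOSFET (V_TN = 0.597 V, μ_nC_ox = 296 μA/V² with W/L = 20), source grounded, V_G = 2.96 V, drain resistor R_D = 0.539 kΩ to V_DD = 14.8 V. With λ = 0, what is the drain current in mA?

I_D = 16.5 mA

V_GS = V_G = 2.96 V, so V_ov = 2.96 − 0.597 = 2.36 V.
k_n = μ_nC_ox · (W/L) = 5.92 mA/V².
Assume saturation: I_D = ½ k_n V_ov² = 0.5 × 5.92 × 2.36² = 16.5 mA, giving V_DS = V_DD − I_D R_D = 14.8 − 16.5 × 0.539 = 5.89 V.
V_DS = 5.89 V ≥ V_ov = 2.36 V, confirming saturation.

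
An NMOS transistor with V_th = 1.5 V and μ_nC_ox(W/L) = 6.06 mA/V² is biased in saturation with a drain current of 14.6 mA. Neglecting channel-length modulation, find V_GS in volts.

In saturation I_D = ½ k_n (V_GS − V_th)², so V_GS − V_th = √(2 I_D / k_n) = √(2 × 14.6 / 6.06) = 2.2 V.
V_GS = 1.5 + 2.2 = 3.7 V.

V_GS = 3.70 V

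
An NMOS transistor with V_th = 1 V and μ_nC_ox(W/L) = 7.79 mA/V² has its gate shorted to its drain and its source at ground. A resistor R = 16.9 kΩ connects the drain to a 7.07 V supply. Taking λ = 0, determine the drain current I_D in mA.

With gate tied to drain, V_GS = V_DS ≥ V_GS − V_th, so the device is in saturation.
KCL at the drain: ½ k_n (V_GS − V_th)² = (V_DD − V_GS)/R.
Let x = V_GS − 1. Then 65.8 x² + x − 6.07 = 0, giving x = 0.296 V (positive root), so V_GS = 1.3 V.
I_D = (V_DD − V_GS)/R = (7.07 − 1.3) / 16.9 = 0.342 mA.

I_D = 0.342 mA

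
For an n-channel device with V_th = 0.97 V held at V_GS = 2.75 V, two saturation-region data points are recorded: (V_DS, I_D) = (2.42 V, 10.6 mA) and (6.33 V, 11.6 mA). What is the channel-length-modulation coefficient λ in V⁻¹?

λ = 0.0256 V⁻¹

With V_GS fixed, I_D ∝ (1 + λ V_DS) in saturation, so I_D2/I_D1 = (1 + λ V_DS2)/(1 + λ V_DS1).
11.6/10.6 = 1.094 = (1 + 6.33 λ)/(1 + 2.42 λ).
Solving: λ (I_D1 V_DS2 − I_D2 V_DS1) = I_D2 − I_D1, so λ = (11.6 − 10.6) / (10.6 × 6.33 − 11.6 × 2.42) = 1 / 39 = 0.0256 V⁻¹.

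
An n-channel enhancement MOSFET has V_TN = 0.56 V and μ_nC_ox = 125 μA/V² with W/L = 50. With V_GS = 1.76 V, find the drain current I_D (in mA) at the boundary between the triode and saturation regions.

At the boundary V_DS = V_ov = V_GS − V_TN = 1.76 − 0.56 = 1.2 V.
k_n = μ_nC_ox · (W/L) = 6.25 mA/V².
I_D = ½ k_n V_ov² = 0.5 × 6.25 × 1.2² = 4.5 mA.

I_D = 4.50 mA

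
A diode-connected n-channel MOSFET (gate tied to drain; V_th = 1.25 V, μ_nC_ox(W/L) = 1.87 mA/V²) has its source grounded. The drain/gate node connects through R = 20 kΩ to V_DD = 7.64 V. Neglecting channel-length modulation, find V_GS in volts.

V_GS = 1.81 V

With gate tied to drain, V_GS = V_DS ≥ V_GS − V_th, so the device is in saturation.
KCL at the drain: ½ k_n (V_GS − V_th)² = (V_DD − V_GS)/R.
Let x = V_GS − 1.25. Then 18.7 x² + x − 6.39 = 0, giving x = 0.558 V (positive root), so V_GS = 1.81 V.
I_D = (V_DD − V_GS)/R = (7.64 − 1.81) / 20 = 0.292 mA.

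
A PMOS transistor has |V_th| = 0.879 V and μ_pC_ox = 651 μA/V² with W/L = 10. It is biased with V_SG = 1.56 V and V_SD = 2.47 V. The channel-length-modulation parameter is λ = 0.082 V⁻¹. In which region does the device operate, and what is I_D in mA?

k_p = μ_pC_ox · (W/L) = 6.51 mA/V².
V_ov = V_SG − |V_th| = 1.56 − 0.879 = 0.681 V.
Since V_SD = 2.47 V ≥ V_ov = 0.681 V, the device is in saturation.
I_D = ½ k_p V_ov² (1 + λ V_SD) = 0.5 × 6.51 × 0.681² × (1 + 0.082 × 2.47) = 1.82 mA.

Saturation; I_D = 1.82 mA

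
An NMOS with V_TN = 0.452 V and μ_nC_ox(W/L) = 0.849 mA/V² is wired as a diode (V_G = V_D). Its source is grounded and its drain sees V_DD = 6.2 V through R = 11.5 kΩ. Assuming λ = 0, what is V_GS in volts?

With gate tied to drain, V_GS = V_DS ≥ V_GS − V_TN, so the device is in saturation.
KCL at the drain: ½ k_n (V_GS − V_TN)² = (V_DD − V_GS)/R.
Let x = V_GS − 0.452. Then 4.88 x² + x − 5.748 = 0, giving x = 0.988 V (positive root), so V_GS = 1.44 V.
I_D = (V_DD − V_GS)/R = (6.2 − 1.44) / 11.5 = 0.414 mA.

V_GS = 1.44 V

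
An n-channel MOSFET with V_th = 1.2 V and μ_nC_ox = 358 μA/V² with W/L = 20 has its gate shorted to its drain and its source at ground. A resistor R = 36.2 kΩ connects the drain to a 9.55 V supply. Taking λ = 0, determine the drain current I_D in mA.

With gate tied to drain, V_GS = V_DS ≥ V_GS − V_th, so the device is in saturation.
k_n = μ_nC_ox · (W/L) = 7.16 mA/V².
KCL at the drain: ½ k_n (V_GS − V_th)² = (V_DD − V_GS)/R.
Let x = V_GS − 1.2. Then 130 x² + x − 8.35 = 0, giving x = 0.25 V (positive root), so V_GS = 1.45 V.
I_D = (V_DD − V_GS)/R = (9.55 − 1.45) / 36.2 = 0.224 mA.

I_D = 0.224 mA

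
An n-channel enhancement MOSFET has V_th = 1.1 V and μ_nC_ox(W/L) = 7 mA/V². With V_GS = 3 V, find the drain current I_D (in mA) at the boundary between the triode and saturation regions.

I_D = 12.6 mA

At the boundary V_DS = V_ov = V_GS − V_th = 3 − 1.1 = 1.9 V.
I_D = ½ k_n V_ov² = 0.5 × 7 × 1.9² = 12.6 mA.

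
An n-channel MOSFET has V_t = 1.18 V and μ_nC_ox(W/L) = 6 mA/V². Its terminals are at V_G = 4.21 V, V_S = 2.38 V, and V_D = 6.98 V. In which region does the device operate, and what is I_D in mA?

V_GS = V_G − V_S = 4.21 − 2.38 = 1.83 V; V_DS = V_D − V_S = 6.98 − 2.38 = 4.6 V.
V_ov = V_GS − V_t = 1.83 − 1.18 = 0.65 V.
Since V_DS = 4.6 V ≥ V_ov = 0.65 V, the device is in saturation.
I_D = ½ k_n V_ov² = 0.5 × 6 × 0.65² = 1.27 mA.

Saturation; I_D = 1.27 mA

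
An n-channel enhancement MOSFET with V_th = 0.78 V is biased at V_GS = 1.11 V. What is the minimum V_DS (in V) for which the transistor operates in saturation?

The boundary between triode and saturation is V_DS = V_GS − V_th = V_ov.
V_ov = 1.11 − 0.78 = 0.33 V.

V_DS,sat = 0.330 V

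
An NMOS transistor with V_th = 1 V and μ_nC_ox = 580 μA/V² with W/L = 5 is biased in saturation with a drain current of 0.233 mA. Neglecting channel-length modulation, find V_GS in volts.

V_GS = 1.40 V

k_n = μ_nC_ox · (W/L) = 2.9 mA/V².
In saturation I_D = ½ k_n (V_GS − V_th)², so V_GS − V_th = √(2 I_D / k_n) = √(2 × 0.233 / 2.9) = 0.401 V.
V_GS = 1 + 0.401 = 1.4 V.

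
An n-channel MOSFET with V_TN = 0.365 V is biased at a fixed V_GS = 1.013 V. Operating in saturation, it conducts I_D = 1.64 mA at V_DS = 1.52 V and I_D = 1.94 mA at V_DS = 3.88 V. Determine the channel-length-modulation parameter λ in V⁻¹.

λ = 0.0879 V⁻¹

With V_GS fixed, I_D ∝ (1 + λ V_DS) in saturation, so I_D2/I_D1 = (1 + λ V_DS2)/(1 + λ V_DS1).
1.94/1.64 = 1.183 = (1 + 3.88 λ)/(1 + 1.52 λ).
Solving: λ (I_D1 V_DS2 − I_D2 V_DS1) = I_D2 − I_D1, so λ = (1.94 − 1.64) / (1.64 × 3.88 − 1.94 × 1.52) = 0.3 / 3.41 = 0.0879 V⁻¹.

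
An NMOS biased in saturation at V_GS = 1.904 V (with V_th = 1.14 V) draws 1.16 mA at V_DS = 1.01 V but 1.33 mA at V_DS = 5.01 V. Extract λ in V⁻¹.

λ = 0.0380 V⁻¹

With V_GS fixed, I_D ∝ (1 + λ V_DS) in saturation, so I_D2/I_D1 = (1 + λ V_DS2)/(1 + λ V_DS1).
1.33/1.16 = 1.147 = (1 + 5.01 λ)/(1 + 1.01 λ).
Solving: λ (I_D1 V_DS2 − I_D2 V_DS1) = I_D2 − I_D1, so λ = (1.33 − 1.16) / (1.16 × 5.01 − 1.33 × 1.01) = 0.17 / 4.47 = 0.038 V⁻¹.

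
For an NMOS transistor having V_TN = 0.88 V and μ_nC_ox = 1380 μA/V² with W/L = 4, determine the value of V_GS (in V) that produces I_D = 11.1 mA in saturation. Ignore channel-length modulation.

k_n = μ_nC_ox · (W/L) = 5.52 mA/V².
In saturation I_D = ½ k_n (V_GS − V_TN)², so V_GS − V_TN = √(2 I_D / k_n) = √(2 × 11.1 / 5.52) = 2.01 V.
V_GS = 0.88 + 2.01 = 2.89 V.

V_GS = 2.89 V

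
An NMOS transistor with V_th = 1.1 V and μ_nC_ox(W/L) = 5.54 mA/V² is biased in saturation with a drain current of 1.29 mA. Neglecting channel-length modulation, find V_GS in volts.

In saturation I_D = ½ k_n (V_GS − V_th)², so V_GS − V_th = √(2 I_D / k_n) = √(2 × 1.29 / 5.54) = 0.682 V.
V_GS = 1.1 + 0.682 = 1.78 V.

V_GS = 1.78 V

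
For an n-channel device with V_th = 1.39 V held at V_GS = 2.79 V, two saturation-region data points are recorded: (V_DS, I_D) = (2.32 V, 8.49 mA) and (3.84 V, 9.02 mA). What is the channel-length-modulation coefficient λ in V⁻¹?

λ = 0.0454 V⁻¹

With V_GS fixed, I_D ∝ (1 + λ V_DS) in saturation, so I_D2/I_D1 = (1 + λ V_DS2)/(1 + λ V_DS1).
9.02/8.49 = 1.062 = (1 + 3.84 λ)/(1 + 2.32 λ).
Solving: λ (I_D1 V_DS2 − I_D2 V_DS1) = I_D2 − I_D1, so λ = (9.02 − 8.49) / (8.49 × 3.84 − 9.02 × 2.32) = 0.53 / 11.7 = 0.0454 V⁻¹.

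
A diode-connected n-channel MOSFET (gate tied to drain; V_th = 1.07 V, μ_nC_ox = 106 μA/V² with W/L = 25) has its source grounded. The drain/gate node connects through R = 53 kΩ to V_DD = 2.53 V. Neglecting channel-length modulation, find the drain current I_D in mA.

With gate tied to drain, V_GS = V_DS ≥ V_GS − V_th, so the device is in saturation.
k_n = μ_nC_ox · (W/L) = 2.65 mA/V².
KCL at the drain: ½ k_n (V_GS − V_th)² = (V_DD − V_GS)/R.
Let x = V_GS − 1.07. Then 70.2 x² + x − 1.46 = 0, giving x = 0.137 V (positive root), so V_GS = 1.21 V.
I_D = (V_DD − V_GS)/R = (2.53 − 1.21) / 53 = 0.025 mA.

I_D = 0.0250 mA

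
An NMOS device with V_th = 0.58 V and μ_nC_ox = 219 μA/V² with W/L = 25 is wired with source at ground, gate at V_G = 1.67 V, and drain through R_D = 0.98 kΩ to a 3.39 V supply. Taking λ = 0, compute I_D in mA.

V_GS = V_G = 1.67 V, so V_ov = 1.67 − 0.58 = 1.09 V.
k_n = μ_nC_ox · (W/L) = 5.475 mA/V².
Assume saturation: I_D = ½ k_n V_ov² = 0.5 × 5.475 × 1.09² = 3.25 mA, giving V_DS = V_DD − I_D R_D = 3.39 − 3.25 × 0.98 = 0.203 V.
But 0.203 V < V_ov = 1.09 V, so the device is actually in triode.
In triode I_D = k_n[V_ov V_DS − ½ V_DS²] and I_D = (V_DD − V_DS)/R_D. Equating: 2.68 V_DS² − 6.848 V_DS + 3.39 = 0, giving V_DS = 0.672 V (the root below V_ov).
I_D = (3.39 − 0.672) / 0.98 = 2.77 mA.

I_D = 2.77 mA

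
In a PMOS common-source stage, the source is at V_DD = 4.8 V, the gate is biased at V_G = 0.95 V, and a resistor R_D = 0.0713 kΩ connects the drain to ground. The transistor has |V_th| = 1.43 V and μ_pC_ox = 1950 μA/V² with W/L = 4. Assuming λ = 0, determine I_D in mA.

V_SG = V_DD − V_G = 4.8 − 0.95 = 3.85 V, so V_ov = 3.85 − 1.43 = 2.42 V.
k_p = μ_pC_ox · (W/L) = 7.8 mA/V².
Assume saturation: I_D = ½ k_p V_ov² = 0.5 × 7.8 × 2.42² = 22.8 mA, giving V_SD = V_DD − I_D R_D = 4.8 − 22.8 × 0.0713 = 3.17 V.
V_SD = 3.17 V ≥ V_ov = 2.42 V, confirming saturation.

I_D = 22.8 mA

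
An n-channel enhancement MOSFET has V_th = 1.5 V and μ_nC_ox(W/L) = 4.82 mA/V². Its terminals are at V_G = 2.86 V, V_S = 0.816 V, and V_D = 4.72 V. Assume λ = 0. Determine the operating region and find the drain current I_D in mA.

V_GS = V_G − V_S = 2.86 − 0.816 = 2.04 V; V_DS = V_D − V_S = 4.72 − 0.816 = 3.9 V.
V_ov = V_GS − V_th = 2.04 − 1.5 = 0.544 V.
Since V_DS = 3.9 V ≥ V_ov = 0.544 V, the device is in saturation.
I_D = ½ k_n V_ov² = 0.5 × 4.82 × 0.544² = 0.713 mA.

Saturation; I_D = 0.713 mA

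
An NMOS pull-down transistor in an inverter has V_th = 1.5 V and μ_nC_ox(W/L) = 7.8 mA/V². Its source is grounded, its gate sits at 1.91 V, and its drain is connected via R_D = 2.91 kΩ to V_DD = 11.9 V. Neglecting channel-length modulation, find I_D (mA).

V_GS = V_G = 1.91 V, so V_ov = 1.91 − 1.5 = 0.41 V.
Assume saturation: I_D = ½ k_n V_ov² = 0.5 × 7.8 × 0.41² = 0.656 mA, giving V_DS = V_DD − I_D R_D = 11.9 − 0.656 × 2.91 = 9.99 V.
V_DS = 9.99 V ≥ V_ov = 0.41 V, confirming saturation.

I_D = 0.656 mA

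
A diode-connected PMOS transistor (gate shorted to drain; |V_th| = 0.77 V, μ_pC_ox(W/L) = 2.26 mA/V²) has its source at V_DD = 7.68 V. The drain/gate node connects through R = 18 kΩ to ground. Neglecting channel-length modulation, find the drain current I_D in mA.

With gate tied to drain, V_SG = V_SD ≥ V_SG − |V_th|, so the device is in saturation.
KCL at the drain: ½ k_p (V_SG − |V_th|)² = (V_DD − V_SG)/R.
Let x = V_SG − 0.77. Then 20.3 x² + x − 6.91 = 0, giving x = 0.559 V (positive root), so V_SG = 1.33 V.
I_D = (V_DD − V_SG)/R = (7.68 − 1.33) / 18 = 0.353 mA.

I_D = 0.353 mA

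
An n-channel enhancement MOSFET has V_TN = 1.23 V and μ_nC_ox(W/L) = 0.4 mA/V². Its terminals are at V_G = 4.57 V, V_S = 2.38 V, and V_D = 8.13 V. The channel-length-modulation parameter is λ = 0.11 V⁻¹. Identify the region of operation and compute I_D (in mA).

Saturation; I_D = 0.301 mA

V_GS = V_G − V_S = 4.57 − 2.38 = 2.19 V; V_DS = V_D − V_S = 8.13 − 2.38 = 5.75 V.
V_ov = V_GS − V_TN = 2.19 − 1.23 = 0.96 V.
Since V_DS = 5.75 V ≥ V_ov = 0.96 V, the device is in saturation.
I_D = ½ k_n V_ov² (1 + λ V_DS) = 0.5 × 0.4 × 0.96² × (1 + 0.11 × 5.75) = 0.301 mA.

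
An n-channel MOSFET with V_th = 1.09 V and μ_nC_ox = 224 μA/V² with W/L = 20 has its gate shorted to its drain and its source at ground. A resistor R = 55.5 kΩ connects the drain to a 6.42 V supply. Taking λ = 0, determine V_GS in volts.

V_GS = 1.29 V

With gate tied to drain, V_GS = V_DS ≥ V_GS − V_th, so the device is in saturation.
k_n = μ_nC_ox · (W/L) = 4.48 mA/V².
KCL at the drain: ½ k_n (V_GS − V_th)² = (V_DD − V_GS)/R.
Let x = V_GS − 1.09. Then 124 x² + x − 5.33 = 0, giving x = 0.203 V (positive root), so V_GS = 1.29 V.
I_D = (V_DD − V_GS)/R = (6.42 − 1.29) / 55.5 = 0.0924 mA.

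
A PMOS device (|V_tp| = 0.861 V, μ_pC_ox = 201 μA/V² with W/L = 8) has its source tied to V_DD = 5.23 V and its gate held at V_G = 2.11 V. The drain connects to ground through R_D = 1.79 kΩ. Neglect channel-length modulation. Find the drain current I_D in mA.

V_SG = V_DD − V_G = 5.23 − 2.11 = 3.12 V, so V_ov = 3.12 − 0.861 = 2.26 V.
k_p = μ_pC_ox · (W/L) = 1.608 mA/V².
Assume saturation: I_D = ½ k_p V_ov² = 0.5 × 1.608 × 2.26² = 4.1 mA, giving V_SD = V_DD − I_D R_D = 5.23 − 4.1 × 1.79 = -2.11 V.
But -2.11 V < V_ov = 2.26 V, so the device is actually in triode.
In triode I_D = k_p[V_ov V_SD − ½ V_SD²] and I_D = (V_DD − V_SD)/R_D. Equating: 1.44 V_SD² − 7.502 V_SD + 5.23 = 0, giving V_SD = 0.829 V (the root below V_ov).
I_D = (5.23 − 0.829) / 1.79 = 2.46 mA.

I_D = 2.46 mA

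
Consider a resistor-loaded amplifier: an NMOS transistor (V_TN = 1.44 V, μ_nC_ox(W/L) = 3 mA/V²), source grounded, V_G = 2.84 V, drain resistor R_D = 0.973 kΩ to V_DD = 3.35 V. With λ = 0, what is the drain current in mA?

I_D = 2.54 mA

V_GS = V_G = 2.84 V, so V_ov = 2.84 − 1.44 = 1.4 V.
Assume saturation: I_D = ½ k_n V_ov² = 0.5 × 3 × 1.4² = 2.94 mA, giving V_DS = V_DD − I_D R_D = 3.35 − 2.94 × 0.973 = 0.489 V.
But 0.489 V < V_ov = 1.4 V, so the device is actually in triode.
In triode I_D = k_n[V_ov V_DS − ½ V_DS²] and I_D = (V_DD − V_DS)/R_D. Equating: 1.46 V_DS² − 5.087 V_DS + 3.35 = 0, giving V_DS = 0.882 V (the root below V_ov).
I_D = (3.35 − 0.882) / 0.973 = 2.54 mA.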